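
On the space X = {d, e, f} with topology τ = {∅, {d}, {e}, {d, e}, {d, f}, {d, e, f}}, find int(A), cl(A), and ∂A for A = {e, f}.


int(A) = {e}, cl(A) = {e, f}, ∂A = {f}.

Closed sets in (X, τ) are complements of opens:
  closed(X, τ) = {∅, {e}, {f}, {d, f}, {e, f}, {d, e, f}}.
int(A) = ⋃ {U ∈ τ : U ⊆ A}. Opens contained in A: ∅, {e}.
Taking the union of these: int(A) = {e}.
cl(A) = ⋂ {C closed : A ⊆ C}. Closed sets containing A: {e, f}, {d, e, f}.
Intersecting these: cl(A) = {e, f}.
∂A = cl(A) ∖ int(A) = {e, f} ∖ {e} = {f}.


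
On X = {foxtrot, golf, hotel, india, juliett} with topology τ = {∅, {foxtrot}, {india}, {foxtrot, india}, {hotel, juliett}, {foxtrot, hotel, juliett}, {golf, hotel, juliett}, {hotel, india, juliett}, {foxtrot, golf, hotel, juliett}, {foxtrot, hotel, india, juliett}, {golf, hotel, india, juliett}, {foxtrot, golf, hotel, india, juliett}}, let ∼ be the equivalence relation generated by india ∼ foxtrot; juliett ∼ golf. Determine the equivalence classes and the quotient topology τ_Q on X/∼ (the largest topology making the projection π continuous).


X/∼ = {[foxtrot=india], [golf=juliett], [hotel]}; |τ_Q| = 4.

Equivalence classes: [foxtrot=india], [golf=juliett], [hotel].
Quotient map π: X → X/∼ sends foxtrot ↦ [foxtrot=india], golf ↦ [golf=juliett], hotel ↦ [hotel], india ↦ [foxtrot=india], juliett ↦ [golf=juliett].
For each subset V ⊆ X/∼, compute π^{-1}(V) ⊆ X and check whether π^{-1}(V) ∈ τ. V is open in τ_Q iff π^{-1}(V) ∈ τ.
  V = {}: π^{-1}(V) = ∅ ∈ τ ✓.
  V = {[foxtrot=india]}: π^{-1}(V) = {foxtrot, india} ∈ τ ✓.
  V = {[golf=juliett]}: π^{-1}(V) = {golf, juliett} ∉ τ ✗.
  V = {[foxtrot=india], [golf=juliett]}: π^{-1}(V) = {foxtrot, golf, india, juliett} ∉ τ ✗.
  V = {[hotel]}: π^{-1}(V) = {hotel} ∉ τ ✗.
  V = {[foxtrot=india], [hotel]}: π^{-1}(V) = {foxtrot, hotel, india} ∉ τ ✗.
  V = {[golf=juliett], [hotel]}: π^{-1}(V) = {golf, hotel, juliett} ∈ τ ✓.
  V = {[foxtrot=india], [golf=juliett], [hotel]}: π^{-1}(V) = {foxtrot, golf, hotel, india, juliett} ∈ τ ✓.
Open sets in the quotient: τ_Q = {{}, {[foxtrot=india]}, {[golf=juliett], [hotel]}, {[foxtrot=india], [golf=juliett], [hotel]}} (4 elements).


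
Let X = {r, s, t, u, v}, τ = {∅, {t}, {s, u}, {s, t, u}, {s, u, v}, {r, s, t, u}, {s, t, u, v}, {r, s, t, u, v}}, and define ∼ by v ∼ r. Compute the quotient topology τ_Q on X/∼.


X/∼ = {[r=v], [s], [t], [u]}; |τ_Q| = 5.

Equivalence classes: [r=v], [s], [t], [u].
Quotient map π: X → X/∼ sends r ↦ [r=v], s ↦ [s], t ↦ [t], u ↦ [u], v ↦ [r=v].
For each subset V ⊆ X/∼, compute π^{-1}(V) ⊆ X and check whether π^{-1}(V) ∈ τ. V is open in τ_Q iff π^{-1}(V) ∈ τ.
  V = {}: π^{-1}(V) = ∅ ∈ τ ✓.
  V = {[r=v]}: π^{-1}(V) = {r, v} ∉ τ ✗.
  V = {[s]}: π^{-1}(V) = {s} ∉ τ ✗.
  V = {[r=v], [s]}: π^{-1}(V) = {r, s, v} ∉ τ ✗.
  V = {[t]}: π^{-1}(V) = {t} ∈ τ ✓.
  V = {[r=v], [t]}: π^{-1}(V) = {r, t, v} ∉ τ ✗.
  V = {[s], [t]}: π^{-1}(V) = {s, t} ∉ τ ✗.
  V = {[r=v], [s], [t]}: π^{-1}(V) = {r, s, t, v} ∉ τ ✗.
  V = {[u]}: π^{-1}(V) = {u} ∉ τ ✗.
  V = {[r=v], [u]}: π^{-1}(V) = {r, u, v} ∉ τ ✗.
  V = {[s], [u]}: π^{-1}(V) = {s, u} ∈ τ ✓.
  V = {[r=v], [s], [u]}: π^{-1}(V) = {r, s, u, v} ∉ τ ✗.
  V = {[t], [u]}: π^{-1}(V) = {t, u} ∉ τ ✗.
  V = {[r=v], [t], [u]}: π^{-1}(V) = {r, t, u, v} ∉ τ ✗.
  V = {[s], [t], [u]}: π^{-1}(V) = {s, t, u} ∈ τ ✓.
  V = {[r=v], [s], [t], [u]}: π^{-1}(V) = {r, s, t, u, v} ∈ τ ✓.
Open sets in the quotient: τ_Q = {{}, {[t]}, {[s], [u]}, {[s], [t], [u]}, {[r=v], [s], [t], [u]}} (5 elements).


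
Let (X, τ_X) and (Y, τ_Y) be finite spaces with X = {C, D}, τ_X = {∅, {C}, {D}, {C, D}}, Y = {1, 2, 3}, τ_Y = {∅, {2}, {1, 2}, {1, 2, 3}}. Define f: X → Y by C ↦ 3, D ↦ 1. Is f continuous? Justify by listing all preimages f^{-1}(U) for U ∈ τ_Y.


f IS continuous.

Compute f^{-1}(U) for each U ∈ τ_Y:
  U = ∅: f^{-1}(U) = ∅ ∈ τ_X ✓.
  U = {2}: f^{-1}(U) = ∅ ∈ τ_X ✓.
  U = {1, 2}: f^{-1}(U) = {D} ∈ τ_X ✓.
  U = {1, 2, 3}: f^{-1}(U) = {C, D} ∈ τ_X ✓.
Every preimage lies in τ_X, so f IS continuous.


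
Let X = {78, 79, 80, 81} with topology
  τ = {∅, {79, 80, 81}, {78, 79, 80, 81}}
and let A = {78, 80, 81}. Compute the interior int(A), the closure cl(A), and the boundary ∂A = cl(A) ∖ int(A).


int(A) = ∅, cl(A) = {78, 79, 80, 81}, ∂A = {78, 79, 80, 81}.

Closed sets in (X, τ) are complements of opens:
  closed(X, τ) = {∅, {78}, {78, 79, 80, 81}}.
int(A) = ⋃ {U ∈ τ : U ⊆ A}. Opens contained in A: ∅.
Taking the union of these: int(A) = ∅.
cl(A) = ⋂ {C closed : A ⊆ C}. Closed sets containing A: {78, 79, 80, 81}.
Intersecting these: cl(A) = {78, 79, 80, 81}.
∂A = cl(A) ∖ int(A) = {78, 79, 80, 81} ∖ ∅ = {78, 79, 80, 81}.


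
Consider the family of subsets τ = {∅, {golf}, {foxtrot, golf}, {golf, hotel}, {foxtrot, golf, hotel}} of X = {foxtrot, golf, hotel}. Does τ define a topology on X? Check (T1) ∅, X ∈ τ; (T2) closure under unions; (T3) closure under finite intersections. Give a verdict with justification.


τ IS a topology on X.

Axiom (T1): ∅ ∈ τ? Yes; X ∈ τ? Yes.
Axiom (T2/T3): check pairwise unions and intersections of members of τ.
All pairwise intersections and unions checked — each lies in τ. Therefore τ satisfies (T1), (T2), (T3): it IS a topology on X.


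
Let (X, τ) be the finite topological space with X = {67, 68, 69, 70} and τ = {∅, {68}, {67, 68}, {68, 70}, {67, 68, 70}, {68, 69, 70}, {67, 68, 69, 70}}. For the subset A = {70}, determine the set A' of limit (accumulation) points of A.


A' = {69}

For each x ∈ X, list the open sets U ∈ τ with x ∈ U, then check whether U ∩ (A ∖ {x}) ≠ ∅ for every such U.
  x = 67: open {67, 68} ∋ x has {67, 68} ∩ (A ∖ {67}) = ∅, so x is NOT a limit point.
  x = 68: open {68} ∋ x has {68} ∩ (A ∖ {68}) = ∅, so x is NOT a limit point.
  x = 69: opens ∋ x are {68, 69, 70}, {67, 68, 69, 70}; each meets A ∖ {69}, so x IS a limit point.
  x = 70: open {68, 70} ∋ x has {68, 70} ∩ (A ∖ {70}) = ∅, so x is NOT a limit point.
Collecting: A' = {69}.


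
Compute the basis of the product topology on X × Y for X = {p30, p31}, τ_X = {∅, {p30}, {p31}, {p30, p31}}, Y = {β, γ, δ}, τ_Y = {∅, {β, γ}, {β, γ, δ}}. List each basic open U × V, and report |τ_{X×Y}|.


Basis B = {∅ × ∅, {p30} × {β, γ}, {p31} × {β, γ}, {p30} × {β, γ, δ}, {p31} × {β, γ, δ}, {p30, p31} × {β, γ}, {p30, p31} × {β, γ, δ}}; |τ_{X×Y}| = 9.

Enumerate products U × V with U ∈ τ_X, V ∈ τ_Y (deduplicated):
  ∅ × ∅ = {} (∅)
  {p30} × {β, γ} = {(p30,β), (p30,γ)}
  {p31} × {β, γ} = {(p31,β), (p31,γ)}
  {p30} × {β, γ, δ} = {(p30,β), (p30,γ), (p30,δ)}
  {p31} × {β, γ, δ} = {(p31,β), (p31,γ), (p31,δ)}
  {p30, p31} × {β, γ} = {(p30,β), (p30,γ), (p31,β), (p31,γ)}
  {p30, p31} × {β, γ, δ} = {(p30,β), (p30,γ), (p30,δ), (p31,β), (p31,γ), (p31,δ)}
These 7 distinct sets form the basis B.
Close under arbitrary unions to get τ_{X×Y}; counting gives |τ_{X×Y}| = 9.


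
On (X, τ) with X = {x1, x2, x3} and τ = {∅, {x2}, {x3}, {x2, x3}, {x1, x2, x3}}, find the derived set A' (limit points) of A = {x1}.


A' = ∅

For each x ∈ X, list the open sets U ∈ τ with x ∈ U, then check whether U ∩ (A ∖ {x}) ≠ ∅ for every such U.
  x = x1: open {x1, x2, x3} ∋ x has {x1, x2, x3} ∩ (A ∖ {x1}) = ∅, so x is NOT a limit point.
  x = x2: open {x2} ∋ x has {x2} ∩ (A ∖ {x2}) = ∅, so x is NOT a limit point.
  x = x3: open {x3} ∋ x has {x3} ∩ (A ∖ {x3}) = ∅, so x is NOT a limit point.
Collecting: A' = ∅.


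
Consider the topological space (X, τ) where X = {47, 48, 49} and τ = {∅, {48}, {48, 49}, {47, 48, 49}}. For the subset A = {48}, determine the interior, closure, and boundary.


int(A) = {48}, cl(A) = {47, 48, 49}, ∂A = {47, 49}.

Closed sets in (X, τ) are complements of opens:
  closed(X, τ) = {∅, {47}, {47, 49}, {47, 48, 49}}.
int(A) = ⋃ {U ∈ τ : U ⊆ A}. Opens contained in A: ∅, {48}.
Taking the union of these: int(A) = {48}.
cl(A) = ⋂ {C closed : A ⊆ C}. Closed sets containing A: {47, 48, 49}.
Intersecting these: cl(A) = {47, 48, 49}.
∂A = cl(A) ∖ int(A) = {47, 48, 49} ∖ {48} = {47, 49}.


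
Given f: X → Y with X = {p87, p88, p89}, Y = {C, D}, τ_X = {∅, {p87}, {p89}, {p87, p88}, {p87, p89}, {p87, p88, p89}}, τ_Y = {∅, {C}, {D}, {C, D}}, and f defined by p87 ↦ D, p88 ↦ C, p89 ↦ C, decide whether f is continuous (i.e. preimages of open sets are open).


f is NOT continuous.

Compute f^{-1}(U) for each U ∈ τ_Y:
  U = ∅: f^{-1}(U) = ∅ ∈ τ_X ✓.
  U = {C}: f^{-1}(U) = {p88, p89} ∉ τ_X ✗.
  U = {D}: f^{-1}(U) = {p87} ∈ τ_X ✓.
  U = {C, D}: f^{-1}(U) = {p87, p88, p89} ∈ τ_X ✓.
Found U = {C} with f^{-1}(U) = {p88, p89} not in τ_X. Therefore f is NOT continuous.


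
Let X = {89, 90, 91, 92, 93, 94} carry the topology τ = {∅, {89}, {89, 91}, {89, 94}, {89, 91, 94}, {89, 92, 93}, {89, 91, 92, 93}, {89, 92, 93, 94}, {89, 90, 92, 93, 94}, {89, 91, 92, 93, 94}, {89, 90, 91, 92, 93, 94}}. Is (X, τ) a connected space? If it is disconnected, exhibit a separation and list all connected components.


(X, τ) is connected.

Find clopen sets (U ∈ τ with X ∖ U ∈ τ):
  U = ∅, X ∖ U = {89, 90, 91, 92, 93, 94} — both open, so U is clopen.
  U = {89, 90, 91, 92, 93, 94}, X ∖ U = ∅ — both open, so U is clopen.
Only trivial clopens (∅ and X) exist, so (X, τ) is connected.
Compute connected components by grouping points that agree on all clopens:
  component: {89, 90, 91, 92, 93, 94}


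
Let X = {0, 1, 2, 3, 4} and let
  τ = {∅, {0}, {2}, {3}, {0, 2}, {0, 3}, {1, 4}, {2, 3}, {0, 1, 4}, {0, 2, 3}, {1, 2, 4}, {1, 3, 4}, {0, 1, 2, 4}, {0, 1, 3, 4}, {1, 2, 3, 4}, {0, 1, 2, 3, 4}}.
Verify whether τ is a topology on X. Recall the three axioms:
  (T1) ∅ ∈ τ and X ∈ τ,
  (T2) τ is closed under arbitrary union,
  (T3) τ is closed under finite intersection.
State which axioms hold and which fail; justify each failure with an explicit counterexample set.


τ IS a topology on X.

Axiom (T1): ∅ ∈ τ? Yes; X ∈ τ? Yes.
Axiom (T2/T3): check pairwise unions and intersections of members of τ.
All pairwise intersections and unions checked — each lies in τ. Therefore τ satisfies (T1), (T2), (T3): it IS a topology on X.


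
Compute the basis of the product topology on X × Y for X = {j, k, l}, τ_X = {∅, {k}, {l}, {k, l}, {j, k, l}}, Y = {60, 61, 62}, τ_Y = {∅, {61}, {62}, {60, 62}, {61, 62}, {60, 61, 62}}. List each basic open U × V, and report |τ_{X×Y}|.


Basis B = {∅ × ∅, {k} × {61}, {k} × {62}, {l} × {61}, {l} × {62}, {k} × {60, 62}, {k} × {61, 62}, {k, l} × {61}, {k, l} × {62}, {l} × {60, 62}, {l} × {61, 62}, {j, k, l} × {61}, {j, k, l} × {62}, {k} × {60, 61, 62}, {l} × {60, 61, 62}, {k, l} × {60, 62}, {k, l} × {61, 62}, {j, k, l} × {60, 62}, {j, k, l} × {61, 62}, {k, l} × {60, 61, 62}, {j, k, l} × {60, 61, 62}}; |τ_{X×Y}| = 70.

Enumerate products U × V with U ∈ τ_X, V ∈ τ_Y (deduplicated):
  ∅ × ∅ = {} (∅)
  {k} × {61} = {(k,61)}
  {k} × {62} = {(k,62)}
  {l} × {61} = {(l,61)}
  {l} × {62} = {(l,62)}
  {k} × {60, 62} = {(k,60), (k,62)}
  {k} × {61, 62} = {(k,61), (k,62)}
  {k, l} × {61} = {(k,61), (l,61)}
  {k, l} × {62} = {(k,62), (l,62)}
  {l} × {60, 62} = {(l,60), (l,62)}
  {l} × {61, 62} = {(l,61), (l,62)}
  {j, k, l} × {61} = {(j,61), (k,61), (l,61)}
  {j, k, l} × {62} = {(j,62), (k,62), (l,62)}
  {k} × {60, 61, 62} = {(k,60), (k,61), (k,62)}
  {l} × {60, 61, 62} = {(l,60), (l,61), (l,62)}
  {k, l} × {60, 62} = {(k,60), (k,62), (l,60), (l,62)}
  {k, l} × {61, 62} = {(k,61), (k,62), (l,61), (l,62)}
  {j, k, l} × {60, 62} = {(j,60), (j,62), (k,60), (k,62), (l,60), (l,62)}
  {j, k, l} × {61, 62} = {(j,61), (j,62), (k,61), (k,62), (l,61), (l,62)}
  {k, l} × {60, 61, 62} = {(k,60), (k,61), (k,62), (l,60), (l,61), (l,62)}
  {j, k, l} × {60, 61, 62} = {(j,60), (j,61), (j,62), (k,60), (k,61), (k,62), (l,60), (l,61), (l,62)}
These 21 distinct sets form the basis B.
Close under arbitrary unions to get τ_{X×Y}; counting gives |τ_{X×Y}| = 70.


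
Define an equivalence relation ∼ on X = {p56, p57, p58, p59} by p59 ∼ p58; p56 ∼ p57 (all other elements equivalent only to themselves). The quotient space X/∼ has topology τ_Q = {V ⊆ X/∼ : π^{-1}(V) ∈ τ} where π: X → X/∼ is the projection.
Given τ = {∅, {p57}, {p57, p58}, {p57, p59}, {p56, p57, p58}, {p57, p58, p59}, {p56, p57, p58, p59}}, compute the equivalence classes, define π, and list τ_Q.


X/∼ = {[p56=p57], [p58=p59]}; |τ_Q| = 2.

Equivalence classes: [p56=p57], [p58=p59].
Quotient map π: X → X/∼ sends p56 ↦ [p56=p57], p57 ↦ [p56=p57], p58 ↦ [p58=p59], p59 ↦ [p58=p59].
For each subset V ⊆ X/∼, compute π^{-1}(V) ⊆ X and check whether π^{-1}(V) ∈ τ. V is open in τ_Q iff π^{-1}(V) ∈ τ.
  V = {}: π^{-1}(V) = ∅ ∈ τ ✓.
  V = {[p56=p57]}: π^{-1}(V) = {p56, p57} ∉ τ ✗.
  V = {[p58=p59]}: π^{-1}(V) = {p58, p59} ∉ τ ✗.
  V = {[p56=p57], [p58=p59]}: π^{-1}(V) = {p56, p57, p58, p59} ∈ τ ✓.
Open sets in the quotient: τ_Q = {{}, {[p56=p57], [p58=p59]}} (2 elements).


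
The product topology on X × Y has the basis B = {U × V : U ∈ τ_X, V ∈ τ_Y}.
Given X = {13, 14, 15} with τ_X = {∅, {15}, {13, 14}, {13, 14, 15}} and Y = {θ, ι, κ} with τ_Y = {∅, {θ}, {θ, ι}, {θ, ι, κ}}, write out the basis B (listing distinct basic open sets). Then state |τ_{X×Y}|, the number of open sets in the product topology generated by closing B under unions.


Basis B = {∅ × ∅, {15} × {θ}, {13, 14} × {θ}, {15} × {θ, ι}, {13, 14, 15} × {θ}, {15} × {θ, ι, κ}, {13, 14} × {θ, ι}, {13, 14} × {θ, ι, κ}, {13, 14, 15} × {θ, ι}, {13, 14, 15} × {θ, ι, κ}}; |τ_{X×Y}| = 16.

Enumerate products U × V with U ∈ τ_X, V ∈ τ_Y (deduplicated):
  ∅ × ∅ = {} (∅)
  {15} × {θ} = {(15,θ)}
  {13, 14} × {θ} = {(13,θ), (14,θ)}
  {15} × {θ, ι} = {(15,θ), (15,ι)}
  {13, 14, 15} × {θ} = {(13,θ), (14,θ), (15,θ)}
  {15} × {θ, ι, κ} = {(15,θ), (15,ι), (15,κ)}
  {13, 14} × {θ, ι} = {(13,θ), (13,ι), (14,θ), (14,ι)}
  {13, 14} × {θ, ι, κ} = {(13,θ), (13,ι), (13,κ), (14,θ), (14,ι), (14,κ)}
  {13, 14, 15} × {θ, ι} = {(13,θ), (13,ι), (14,θ), (14,ι), (15,θ), (15,ι)}
  {13, 14, 15} × {θ, ι, κ} = {(13,θ), (13,ι), (13,κ), (14,θ), (14,ι), (14,κ), (15,θ), (15,ι), (15,κ)}
These 10 distinct sets form the basis B.
Close under arbitrary unions to get τ_{X×Y}; counting gives |τ_{X×Y}| = 16.


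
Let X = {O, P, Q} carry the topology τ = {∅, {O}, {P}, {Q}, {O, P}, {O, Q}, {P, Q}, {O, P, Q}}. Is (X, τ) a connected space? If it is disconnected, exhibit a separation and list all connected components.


(X, τ) is disconnected; components = [{O}, {P}, {Q}].

Find clopen sets (U ∈ τ with X ∖ U ∈ τ):
  U = ∅, X ∖ U = {O, P, Q} — both open, so U is clopen.
  U = {O}, X ∖ U = {P, Q} — both open, so U is clopen.
  U = {P}, X ∖ U = {O, Q} — both open, so U is clopen.
  U = {Q}, X ∖ U = {O, P} — both open, so U is clopen.
  U = {O, P}, X ∖ U = {Q} — both open, so U is clopen.
  U = {O, Q}, X ∖ U = {P} — both open, so U is clopen.
  U = {P, Q}, X ∖ U = {O} — both open, so U is clopen.
  U = {O, P, Q}, X ∖ U = ∅ — both open, so U is clopen.
Nontrivial clopen(s) exist: e.g. {O, Q}. So (X, τ) is disconnected.
Compute connected components by grouping points that agree on all clopens:
  component: {O}
  component: {P}
  component: {Q}


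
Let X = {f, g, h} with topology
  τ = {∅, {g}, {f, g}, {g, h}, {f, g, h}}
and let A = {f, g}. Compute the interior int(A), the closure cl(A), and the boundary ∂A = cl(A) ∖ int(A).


int(A) = {f, g}, cl(A) = {f, g, h}, ∂A = {h}.

Closed sets in (X, τ) are complements of opens:
  closed(X, τ) = {∅, {f}, {h}, {f, h}, {f, g, h}}.
int(A) = ⋃ {U ∈ τ : U ⊆ A}. Opens contained in A: ∅, {g}, {f, g}.
Taking the union of these: int(A) = {f, g}.
cl(A) = ⋂ {C closed : A ⊆ C}. Closed sets containing A: {f, g, h}.
Intersecting these: cl(A) = {f, g, h}.
∂A = cl(A) ∖ int(A) = {f, g, h} ∖ {f, g} = {h}.


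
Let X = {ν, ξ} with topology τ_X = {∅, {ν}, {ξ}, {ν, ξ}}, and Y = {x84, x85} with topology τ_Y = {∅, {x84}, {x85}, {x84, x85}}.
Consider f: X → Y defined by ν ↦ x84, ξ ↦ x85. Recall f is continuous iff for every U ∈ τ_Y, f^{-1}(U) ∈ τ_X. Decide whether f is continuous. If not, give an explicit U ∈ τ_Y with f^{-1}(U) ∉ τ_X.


f IS continuous.

Compute f^{-1}(U) for each U ∈ τ_Y:
  U = ∅: f^{-1}(U) = ∅ ∈ τ_X ✓.
  U = {x84}: f^{-1}(U) = {ν} ∈ τ_X ✓.
  U = {x85}: f^{-1}(U) = {ξ} ∈ τ_X ✓.
  U = {x84, x85}: f^{-1}(U) = {ν, ξ} ∈ τ_X ✓.
Every preimage lies in τ_X, so f IS continuous.


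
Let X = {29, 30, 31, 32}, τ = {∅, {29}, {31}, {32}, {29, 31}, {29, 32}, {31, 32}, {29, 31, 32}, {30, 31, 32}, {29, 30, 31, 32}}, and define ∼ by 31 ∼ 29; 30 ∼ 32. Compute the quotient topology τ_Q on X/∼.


X/∼ = {[29=31], [30=32]}; |τ_Q| = 3.

Equivalence classes: [29=31], [30=32].
Quotient map π: X → X/∼ sends 29 ↦ [29=31], 30 ↦ [30=32], 31 ↦ [29=31], 32 ↦ [30=32].
For each subset V ⊆ X/∼, compute π^{-1}(V) ⊆ X and check whether π^{-1}(V) ∈ τ. V is open in τ_Q iff π^{-1}(V) ∈ τ.
  V = {}: π^{-1}(V) = ∅ ∈ τ ✓.
  V = {[29=31]}: π^{-1}(V) = {29, 31} ∈ τ ✓.
  V = {[30=32]}: π^{-1}(V) = {30, 32} ∉ τ ✗.
  V = {[29=31], [30=32]}: π^{-1}(V) = {29, 30, 31, 32} ∈ τ ✓.
Open sets in the quotient: τ_Q = {{}, {[29=31]}, {[29=31], [30=32]}} (3 elements).


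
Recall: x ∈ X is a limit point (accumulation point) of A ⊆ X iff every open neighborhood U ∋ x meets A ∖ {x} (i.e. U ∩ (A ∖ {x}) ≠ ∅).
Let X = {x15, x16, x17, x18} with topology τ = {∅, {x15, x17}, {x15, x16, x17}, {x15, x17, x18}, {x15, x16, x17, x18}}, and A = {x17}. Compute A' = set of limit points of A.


A' = {x15, x16, x18}

For each x ∈ X, list the open sets U ∈ τ with x ∈ U, then check whether U ∩ (A ∖ {x}) ≠ ∅ for every such U.
  x = x15: opens ∋ x are {x15, x17}, {x15, x16, x17}, {x15, x17, x18}, {x15, x16, x17, x18}; each meets A ∖ {x15}, so x IS a limit point.
  x = x16: opens ∋ x are {x15, x16, x17}, {x15, x16, x17, x18}; each meets A ∖ {x16}, so x IS a limit point.
  x = x17: open {x15, x17} ∋ x has {x15, x17} ∩ (A ∖ {x17}) = ∅, so x is NOT a limit point.
  x = x18: opens ∋ x are {x15, x17, x18}, {x15, x16, x17, x18}; each meets A ∖ {x18}, so x IS a limit point.
Collecting: A' = {x15, x16, x18}.


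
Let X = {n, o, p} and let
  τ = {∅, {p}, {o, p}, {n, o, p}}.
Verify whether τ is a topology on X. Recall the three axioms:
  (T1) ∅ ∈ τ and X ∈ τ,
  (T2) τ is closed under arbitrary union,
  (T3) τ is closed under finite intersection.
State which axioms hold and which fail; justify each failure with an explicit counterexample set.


τ IS a topology on X.

Axiom (T1): ∅ ∈ τ? Yes; X ∈ τ? Yes.
Axiom (T2/T3): check pairwise unions and intersections of members of τ.
All pairwise intersections and unions checked — each lies in τ. Therefore τ satisfies (T1), (T2), (T3): it IS a topology on X.


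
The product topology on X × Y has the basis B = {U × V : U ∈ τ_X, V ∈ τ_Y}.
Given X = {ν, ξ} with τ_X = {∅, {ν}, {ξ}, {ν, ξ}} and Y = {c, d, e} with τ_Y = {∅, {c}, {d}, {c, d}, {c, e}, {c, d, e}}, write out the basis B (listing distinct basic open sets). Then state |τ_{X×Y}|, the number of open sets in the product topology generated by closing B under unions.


Basis B = {∅ × ∅, {ν} × {c}, {ν} × {d}, {ξ} × {c}, {ξ} × {d}, {ν} × {c, d}, {ν} × {c, e}, {ν, ξ} × {c}, {ν, ξ} × {d}, {ξ} × {c, d}, {ξ} × {c, e}, {ν} × {c, d, e}, {ξ} × {c, d, e}, {ν, ξ} × {c, d}, {ν, ξ} × {c, e}, {ν, ξ} × {c, d, e}}; |τ_{X×Y}| = 36.

Enumerate products U × V with U ∈ τ_X, V ∈ τ_Y (deduplicated):
  ∅ × ∅ = {} (∅)
  {ν} × {c} = {(ν,c)}
  {ν} × {d} = {(ν,d)}
  {ξ} × {c} = {(ξ,c)}
  {ξ} × {d} = {(ξ,d)}
  {ν} × {c, d} = {(ν,c), (ν,d)}
  {ν} × {c, e} = {(ν,c), (ν,e)}
  {ν, ξ} × {c} = {(ν,c), (ξ,c)}
  {ν, ξ} × {d} = {(ν,d), (ξ,d)}
  {ξ} × {c, d} = {(ξ,c), (ξ,d)}
  {ξ} × {c, e} = {(ξ,c), (ξ,e)}
  {ν} × {c, d, e} = {(ν,c), (ν,d), (ν,e)}
  {ξ} × {c, d, e} = {(ξ,c), (ξ,d), (ξ,e)}
  {ν, ξ} × {c, d} = {(ν,c), (ν,d), (ξ,c), (ξ,d)}
  {ν, ξ} × {c, e} = {(ν,c), (ν,e), (ξ,c), (ξ,e)}
  {ν, ξ} × {c, d, e} = {(ν,c), (ν,d), (ν,e), (ξ,c), (ξ,d), (ξ,e)}
These 16 distinct sets form the basis B.
Close under arbitrary unions to get τ_{X×Y}; counting gives |τ_{X×Y}| = 36.


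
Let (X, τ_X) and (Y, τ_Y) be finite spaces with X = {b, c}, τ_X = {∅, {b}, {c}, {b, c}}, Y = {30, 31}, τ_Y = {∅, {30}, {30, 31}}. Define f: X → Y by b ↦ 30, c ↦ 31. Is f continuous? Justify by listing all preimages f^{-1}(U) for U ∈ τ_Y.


f IS continuous.

Compute f^{-1}(U) for each U ∈ τ_Y:
  U = ∅: f^{-1}(U) = ∅ ∈ τ_X ✓.
  U = {30}: f^{-1}(U) = {b} ∈ τ_X ✓.
  U = {30, 31}: f^{-1}(U) = {b, c} ∈ τ_X ✓.
Every preimage lies in τ_X, so f IS continuous.


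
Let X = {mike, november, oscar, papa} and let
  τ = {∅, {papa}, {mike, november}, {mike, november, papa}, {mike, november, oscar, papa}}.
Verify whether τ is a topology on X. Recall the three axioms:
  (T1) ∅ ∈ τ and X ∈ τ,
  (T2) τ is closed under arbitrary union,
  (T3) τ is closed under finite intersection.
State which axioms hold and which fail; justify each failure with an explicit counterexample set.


τ IS a topology on X.

Axiom (T1): ∅ ∈ τ? Yes; X ∈ τ? Yes.
Axiom (T2/T3): check pairwise unions and intersections of members of τ.
All pairwise intersections and unions checked — each lies in τ. Therefore τ satisfies (T1), (T2), (T3): it IS a topology on X.


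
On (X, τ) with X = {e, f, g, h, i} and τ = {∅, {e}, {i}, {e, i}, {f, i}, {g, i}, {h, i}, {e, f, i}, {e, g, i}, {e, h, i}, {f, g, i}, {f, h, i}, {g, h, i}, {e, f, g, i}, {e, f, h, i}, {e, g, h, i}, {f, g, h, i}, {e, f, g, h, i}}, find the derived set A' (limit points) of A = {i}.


A' = {f, g, h}

For each x ∈ X, list the open sets U ∈ τ with x ∈ U, then check whether U ∩ (A ∖ {x}) ≠ ∅ for every such U.
  x = e: open {e} ∋ x has {e} ∩ (A ∖ {e}) = ∅, so x is NOT a limit point.
  x = f: opens ∋ x are {f, i}, {e, f, i}, {f, g, i}, {f, h, i}, {e, f, g, i}, {e, f, h, i}, {f, g, h, i}, {e, f, g, h, i}; each meets A ∖ {f}, so x IS a limit point.
  x = g: opens ∋ x are {g, i}, {e, g, i}, {f, g, i}, {g, h, i}, {e, f, g, i}, {e, g, h, i}, {f, g, h, i}, {e, f, g, h, i}; each meets A ∖ {g}, so x IS a limit point.
  x = h: opens ∋ x are {h, i}, {e, h, i}, {f, h, i}, {g, h, i}, {e, f, h, i}, {e, g, h, i}, {f, g, h, i}, {e, f, g, h, i}; each meets A ∖ {h}, so x IS a limit point.
  x = i: open {i} ∋ x has {i} ∩ (A ∖ {i}) = ∅, so x is NOT a limit point.
Collecting: A' = {f, g, h}.


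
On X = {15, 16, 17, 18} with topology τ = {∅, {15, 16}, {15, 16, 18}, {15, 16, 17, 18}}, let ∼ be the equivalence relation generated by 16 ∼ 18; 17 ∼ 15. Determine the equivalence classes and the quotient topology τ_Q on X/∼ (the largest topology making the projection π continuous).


X/∼ = {[15=17], [16=18]}; |τ_Q| = 2.

Equivalence classes: [15=17], [16=18].
Quotient map π: X → X/∼ sends 15 ↦ [15=17], 16 ↦ [16=18], 17 ↦ [15=17], 18 ↦ [16=18].
For each subset V ⊆ X/∼, compute π^{-1}(V) ⊆ X and check whether π^{-1}(V) ∈ τ. V is open in τ_Q iff π^{-1}(V) ∈ τ.
  V = {}: π^{-1}(V) = ∅ ∈ τ ✓.
  V = {[15=17]}: π^{-1}(V) = {15, 17} ∉ τ ✗.
  V = {[16=18]}: π^{-1}(V) = {16, 18} ∉ τ ✗.
  V = {[15=17], [16=18]}: π^{-1}(V) = {15, 16, 17, 18} ∈ τ ✓.
Open sets in the quotient: τ_Q = {{}, {[15=17], [16=18]}} (2 elements).


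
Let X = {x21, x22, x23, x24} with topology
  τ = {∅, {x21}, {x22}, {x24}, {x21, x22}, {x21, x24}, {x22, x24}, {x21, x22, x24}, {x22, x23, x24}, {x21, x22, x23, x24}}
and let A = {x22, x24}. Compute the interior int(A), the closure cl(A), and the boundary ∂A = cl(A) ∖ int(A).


int(A) = {x22, x24}, cl(A) = {x22, x23, x24}, ∂A = {x23}.

Closed sets in (X, τ) are complements of opens:
  closed(X, τ) = {∅, {x21}, {x23}, {x21, x23}, {x22, x23}, {x23, x24}, {x21, x22, x23}, {x21, x23, x24}, {x22, x23, x24}, {x21, x22, x23, x24}}.
int(A) = ⋃ {U ∈ τ : U ⊆ A}. Opens contained in A: ∅, {x22}, {x24}, {x22, x24}.
Taking the union of these: int(A) = {x22, x24}.
cl(A) = ⋂ {C closed : A ⊆ C}. Closed sets containing A: {x22, x23, x24}, {x21, x22, x23, x24}.
Intersecting these: cl(A) = {x22, x23, x24}.
∂A = cl(A) ∖ int(A) = {x22, x23, x24} ∖ {x22, x24} = {x23}.


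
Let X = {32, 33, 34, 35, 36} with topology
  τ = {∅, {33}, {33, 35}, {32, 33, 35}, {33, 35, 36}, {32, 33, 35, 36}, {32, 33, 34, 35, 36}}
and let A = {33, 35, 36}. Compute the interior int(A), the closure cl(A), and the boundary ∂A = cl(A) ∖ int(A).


int(A) = {33, 35, 36}, cl(A) = {32, 33, 34, 35, 36}, ∂A = {32, 34}.

Closed sets in (X, τ) are complements of opens:
  closed(X, τ) = {∅, {34}, {32, 34}, {34, 36}, {32, 34, 36}, {32, 34, 35, 36}, {32, 33, 34, 35, 36}}.
int(A) = ⋃ {U ∈ τ : U ⊆ A}. Opens contained in A: ∅, {33}, {33, 35}, {33, 35, 36}.
Taking the union of these: int(A) = {33, 35, 36}.
cl(A) = ⋂ {C closed : A ⊆ C}. Closed sets containing A: {32, 33, 34, 35, 36}.
Intersecting these: cl(A) = {32, 33, 34, 35, 36}.
∂A = cl(A) ∖ int(A) = {32, 33, 34, 35, 36} ∖ {33, 35, 36} = {32, 34}.


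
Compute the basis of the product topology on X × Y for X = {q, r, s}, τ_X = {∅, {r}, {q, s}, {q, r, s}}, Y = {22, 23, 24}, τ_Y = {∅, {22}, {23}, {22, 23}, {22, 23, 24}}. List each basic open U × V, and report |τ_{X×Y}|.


Basis B = {∅ × ∅, {r} × {22}, {r} × {23}, {q, s} × {22}, {q, s} × {23}, {r} × {22, 23}, {q, r, s} × {22}, {q, r, s} × {23}, {r} × {22, 23, 24}, {q, s} × {22, 23}, {q, s} × {22, 23, 24}, {q, r, s} × {22, 23}, {q, r, s} × {22, 23, 24}}; |τ_{X×Y}| = 25.

Enumerate products U × V with U ∈ τ_X, V ∈ τ_Y (deduplicated):
  ∅ × ∅ = {} (∅)
  {r} × {22} = {(r,22)}
  {r} × {23} = {(r,23)}
  {q, s} × {22} = {(q,22), (s,22)}
  {q, s} × {23} = {(q,23), (s,23)}
  {r} × {22, 23} = {(r,22), (r,23)}
  {q, r, s} × {22} = {(q,22), (r,22), (s,22)}
  {q, r, s} × {23} = {(q,23), (r,23), (s,23)}
  {r} × {22, 23, 24} = {(r,22), (r,23), (r,24)}
  {q, s} × {22, 23} = {(q,22), (q,23), (s,22), (s,23)}
  {q, s} × {22, 23, 24} = {(q,22), (q,23), (q,24), (s,22), (s,23), (s,24)}
  {q, r, s} × {22, 23} = {(q,22), (q,23), (r,22), (r,23), (s,22), (s,23)}
  {q, r, s} × {22, 23, 24} = {(q,22), (q,23), (q,24), (r,22), (r,23), (r,24), (s,22), (s,23), (s,24)}
These 13 distinct sets form the basis B.
Close under arbitrary unions to get τ_{X×Y}; counting gives |τ_{X×Y}| = 25.


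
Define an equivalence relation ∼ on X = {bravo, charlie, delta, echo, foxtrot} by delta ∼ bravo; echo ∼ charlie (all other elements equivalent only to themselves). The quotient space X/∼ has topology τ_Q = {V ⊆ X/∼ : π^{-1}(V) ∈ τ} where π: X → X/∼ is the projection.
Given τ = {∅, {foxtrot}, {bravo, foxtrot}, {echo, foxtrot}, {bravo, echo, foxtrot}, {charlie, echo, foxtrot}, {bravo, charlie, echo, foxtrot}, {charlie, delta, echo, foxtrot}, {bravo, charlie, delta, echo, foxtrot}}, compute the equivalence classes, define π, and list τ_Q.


X/∼ = {[bravo=delta], [charlie=echo], [foxtrot]}; |τ_Q| = 4.

Equivalence classes: [bravo=delta], [charlie=echo], [foxtrot].
Quotient map π: X → X/∼ sends bravo ↦ [bravo=delta], charlie ↦ [charlie=echo], delta ↦ [bravo=delta], echo ↦ [charlie=echo], foxtrot ↦ [foxtrot].
For each subset V ⊆ X/∼, compute π^{-1}(V) ⊆ X and check whether π^{-1}(V) ∈ τ. V is open in τ_Q iff π^{-1}(V) ∈ τ.
  V = {}: π^{-1}(V) = ∅ ∈ τ ✓.
  V = {[bravo=delta]}: π^{-1}(V) = {bravo, delta} ∉ τ ✗.
  V = {[charlie=echo]}: π^{-1}(V) = {charlie, echo} ∉ τ ✗.
  V = {[bravo=delta], [charlie=echo]}: π^{-1}(V) = {bravo, charlie, delta, echo} ∉ τ ✗.
  V = {[foxtrot]}: π^{-1}(V) = {foxtrot} ∈ τ ✓.
  V = {[bravo=delta], [foxtrot]}: π^{-1}(V) = {bravo, delta, foxtrot} ∉ τ ✗.
  V = {[charlie=echo], [foxtrot]}: π^{-1}(V) = {charlie, echo, foxtrot} ∈ τ ✓.
  V = {[bravo=delta], [charlie=echo], [foxtrot]}: π^{-1}(V) = {bravo, charlie, delta, echo, foxtrot} ∈ τ ✓.
Open sets in the quotient: τ_Q = {{}, {[foxtrot]}, {[charlie=echo], [foxtrot]}, {[bravo=delta], [charlie=echo], [foxtrot]}} (4 elements).


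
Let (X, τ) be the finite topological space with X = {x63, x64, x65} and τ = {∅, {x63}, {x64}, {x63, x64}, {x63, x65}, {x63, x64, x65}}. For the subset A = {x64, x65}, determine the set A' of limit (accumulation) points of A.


A' = ∅

For each x ∈ X, list the open sets U ∈ τ with x ∈ U, then check whether U ∩ (A ∖ {x}) ≠ ∅ for every such U.
  x = x63: open {x63} ∋ x has {x63} ∩ (A ∖ {x63}) = ∅, so x is NOT a limit point.
  x = x64: open {x64} ∋ x has {x64} ∩ (A ∖ {x64}) = ∅, so x is NOT a limit point.
  x = x65: open {x63, x65} ∋ x has {x63, x65} ∩ (A ∖ {x65}) = ∅, so x is NOT a limit point.
Collecting: A' = ∅.


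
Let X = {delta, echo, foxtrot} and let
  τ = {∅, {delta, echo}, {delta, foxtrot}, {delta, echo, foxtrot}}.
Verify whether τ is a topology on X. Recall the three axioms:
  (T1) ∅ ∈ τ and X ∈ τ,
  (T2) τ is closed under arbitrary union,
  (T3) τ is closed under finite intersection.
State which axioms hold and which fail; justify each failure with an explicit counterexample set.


τ is NOT a topology on X.

Axiom (T1): ∅ ∈ τ? Yes; X ∈ τ? Yes.
Axiom (T2/T3): check pairwise unions and intersections of members of τ.
Counterexample for (T3): {delta, echo} ∩ {delta, foxtrot} = {delta} ∉ τ. Therefore τ is NOT a topology.


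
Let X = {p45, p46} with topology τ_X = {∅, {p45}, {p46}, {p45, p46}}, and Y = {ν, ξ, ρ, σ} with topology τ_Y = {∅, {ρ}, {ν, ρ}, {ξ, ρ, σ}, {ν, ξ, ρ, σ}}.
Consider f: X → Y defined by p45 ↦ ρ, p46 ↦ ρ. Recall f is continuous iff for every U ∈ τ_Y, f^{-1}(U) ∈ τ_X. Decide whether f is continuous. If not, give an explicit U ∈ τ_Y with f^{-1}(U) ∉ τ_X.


f IS continuous.

Compute f^{-1}(U) for each U ∈ τ_Y:
  U = ∅: f^{-1}(U) = ∅ ∈ τ_X ✓.
  U = {ρ}: f^{-1}(U) = {p45, p46} ∈ τ_X ✓.
  U = {ν, ρ}: f^{-1}(U) = {p45, p46} ∈ τ_X ✓.
  U = {ξ, ρ, σ}: f^{-1}(U) = {p45, p46} ∈ τ_X ✓.
  U = {ν, ξ, ρ, σ}: f^{-1}(U) = {p45, p46} ∈ τ_X ✓.
Every preimage lies in τ_X, so f IS continuous.


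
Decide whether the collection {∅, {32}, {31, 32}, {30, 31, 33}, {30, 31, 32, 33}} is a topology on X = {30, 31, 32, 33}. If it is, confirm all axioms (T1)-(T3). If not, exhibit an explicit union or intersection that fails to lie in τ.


τ is NOT a topology on X.

Axiom (T1): ∅ ∈ τ? Yes; X ∈ τ? Yes.
Axiom (T2/T3): check pairwise unions and intersections of members of τ.
Counterexample for (T3): {31, 32} ∩ {30, 31, 33} = {31} ∉ τ. Therefore τ is NOT a topology.


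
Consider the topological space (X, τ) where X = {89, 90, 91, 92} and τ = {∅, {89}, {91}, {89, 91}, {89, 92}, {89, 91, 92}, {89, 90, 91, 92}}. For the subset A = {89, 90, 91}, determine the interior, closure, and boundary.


int(A) = {89, 91}, cl(A) = {89, 90, 91, 92}, ∂A = {90, 92}.

Closed sets in (X, τ) are complements of opens:
  closed(X, τ) = {∅, {90}, {90, 91}, {90, 92}, {89, 90, 92}, {90, 91, 92}, {89, 90, 91, 92}}.
int(A) = ⋃ {U ∈ τ : U ⊆ A}. Opens contained in A: ∅, {89}, {91}, {89, 91}.
Taking the union of these: int(A) = {89, 91}.
cl(A) = ⋂ {C closed : A ⊆ C}. Closed sets containing A: {89, 90, 91, 92}.
Intersecting these: cl(A) = {89, 90, 91, 92}.
∂A = cl(A) ∖ int(A) = {89, 90, 91, 92} ∖ {89, 91} = {90, 92}.


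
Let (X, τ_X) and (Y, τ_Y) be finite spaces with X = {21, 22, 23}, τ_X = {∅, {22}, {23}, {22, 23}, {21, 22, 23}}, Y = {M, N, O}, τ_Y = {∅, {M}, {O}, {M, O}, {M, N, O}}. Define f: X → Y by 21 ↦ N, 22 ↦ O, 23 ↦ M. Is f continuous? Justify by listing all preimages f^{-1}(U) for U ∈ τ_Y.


f IS continuous.

Compute f^{-1}(U) for each U ∈ τ_Y:
  U = ∅: f^{-1}(U) = ∅ ∈ τ_X ✓.
  U = {M}: f^{-1}(U) = {23} ∈ τ_X ✓.
  U = {O}: f^{-1}(U) = {22} ∈ τ_X ✓.
  U = {M, O}: f^{-1}(U) = {22, 23} ∈ τ_X ✓.
  U = {M, N, O}: f^{-1}(U) = {21, 22, 23} ∈ τ_X ✓.
Every preimage lies in τ_X, so f IS continuous.


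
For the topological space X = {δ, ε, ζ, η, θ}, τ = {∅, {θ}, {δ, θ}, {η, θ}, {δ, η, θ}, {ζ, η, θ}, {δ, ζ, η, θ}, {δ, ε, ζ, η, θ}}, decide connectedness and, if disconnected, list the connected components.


(X, τ) is connected.

Find clopen sets (U ∈ τ with X ∖ U ∈ τ):
  U = ∅, X ∖ U = {δ, ε, ζ, η, θ} — both open, so U is clopen.
  U = {δ, ε, ζ, η, θ}, X ∖ U = ∅ — both open, so U is clopen.
Only trivial clopens (∅ and X) exist, so (X, τ) is connected.
Compute connected components by grouping points that agree on all clopens:
  component: {δ, ε, ζ, η, θ}


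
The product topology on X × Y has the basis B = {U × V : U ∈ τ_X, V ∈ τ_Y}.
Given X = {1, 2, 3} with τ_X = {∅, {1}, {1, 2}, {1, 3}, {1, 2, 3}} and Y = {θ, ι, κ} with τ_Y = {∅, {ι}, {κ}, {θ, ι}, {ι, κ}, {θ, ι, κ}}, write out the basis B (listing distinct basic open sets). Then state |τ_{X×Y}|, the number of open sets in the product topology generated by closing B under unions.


Basis B = {∅ × ∅, {1} × {ι}, {1} × {κ}, {1} × {θ, ι}, {1} × {ι, κ}, {1, 2} × {ι}, {1, 3} × {ι}, {1, 2} × {κ}, {1, 3} × {κ}, {1} × {θ, ι, κ}, {1, 2, 3} × {ι}, {1, 2, 3} × {κ}, {1, 2} × {θ, ι}, {1, 3} × {θ, ι}, {1, 2} × {ι, κ}, {1, 3} × {ι, κ}, {1, 2} × {θ, ι, κ}, {1, 3} × {θ, ι, κ}, {1, 2, 3} × {θ, ι}, {1, 2, 3} × {ι, κ}, {1, 2, 3} × {θ, ι, κ}}; |τ_{X×Y}| = 70.

Enumerate products U × V with U ∈ τ_X, V ∈ τ_Y (deduplicated):
  ∅ × ∅ = {} (∅)
  {1} × {ι} = {(1,ι)}
  {1} × {κ} = {(1,κ)}
  {1} × {θ, ι} = {(1,θ), (1,ι)}
  {1} × {ι, κ} = {(1,ι), (1,κ)}
  {1, 2} × {ι} = {(1,ι), (2,ι)}
  {1, 3} × {ι} = {(1,ι), (3,ι)}
  {1, 2} × {κ} = {(1,κ), (2,κ)}
  {1, 3} × {κ} = {(1,κ), (3,κ)}
  {1} × {θ, ι, κ} = {(1,θ), (1,ι), (1,κ)}
  {1, 2, 3} × {ι} = {(1,ι), (2,ι), (3,ι)}
  {1, 2, 3} × {κ} = {(1,κ), (2,κ), (3,κ)}
  {1, 2} × {θ, ι} = {(1,θ), (1,ι), (2,θ), (2,ι)}
  {1, 3} × {θ, ι} = {(1,θ), (1,ι), (3,θ), (3,ι)}
  {1, 2} × {ι, κ} = {(1,ι), (1,κ), (2,ι), (2,κ)}
  {1, 3} × {ι, κ} = {(1,ι), (1,κ), (3,ι), (3,κ)}
  {1, 2} × {θ, ι, κ} = {(1,θ), (1,ι), (1,κ), (2,θ), (2,ι), (2,κ)}
  {1, 3} × {θ, ι, κ} = {(1,θ), (1,ι), (1,κ), (3,θ), (3,ι), (3,κ)}
  {1, 2, 3} × {θ, ι} = {(1,θ), (1,ι), (2,θ), (2,ι), (3,θ), (3,ι)}
  {1, 2, 3} × {ι, κ} = {(1,ι), (1,κ), (2,ι), (2,κ), (3,ι), (3,κ)}
  {1, 2, 3} × {θ, ι, κ} = {(1,θ), (1,ι), (1,κ), (2,θ), (2,ι), (2,κ), (3,θ), (3,ι), (3,κ)}
These 21 distinct sets form the basis B.
Close under arbitrary unions to get τ_{X×Y}; counting gives |τ_{X×Y}| = 70.


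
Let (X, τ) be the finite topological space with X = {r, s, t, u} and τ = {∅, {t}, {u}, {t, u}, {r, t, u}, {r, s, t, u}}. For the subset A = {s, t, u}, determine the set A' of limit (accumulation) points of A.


A' = {r, s}

For each x ∈ X, list the open sets U ∈ τ with x ∈ U, then check whether U ∩ (A ∖ {x}) ≠ ∅ for every such U.
  x = r: opens ∋ x are {r, t, u}, {r, s, t, u}; each meets A ∖ {r}, so x IS a limit point.
  x = s: opens ∋ x are {r, s, t, u}; each meets A ∖ {s}, so x IS a limit point.
  x = t: open {t} ∋ x has {t} ∩ (A ∖ {t}) = ∅, so x is NOT a limit point.
  x = u: open {u} ∋ x has {u} ∩ (A ∖ {u}) = ∅, so x is NOT a limit point.
Collecting: A' = {r, s}.


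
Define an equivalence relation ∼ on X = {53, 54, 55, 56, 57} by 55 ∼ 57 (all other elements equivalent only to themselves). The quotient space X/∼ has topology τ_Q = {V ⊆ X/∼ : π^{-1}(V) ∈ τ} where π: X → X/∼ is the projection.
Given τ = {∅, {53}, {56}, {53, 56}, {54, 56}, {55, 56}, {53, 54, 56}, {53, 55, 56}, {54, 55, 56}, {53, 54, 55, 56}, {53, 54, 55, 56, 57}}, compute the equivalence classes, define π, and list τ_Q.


X/∼ = {[53], [54], [55=57], [56]}; |τ_Q| = 7.

Equivalence classes: [53], [54], [55=57], [56].
Quotient map π: X → X/∼ sends 53 ↦ [53], 54 ↦ [54], 55 ↦ [55=57], 56 ↦ [56], 57 ↦ [55=57].
For each subset V ⊆ X/∼, compute π^{-1}(V) ⊆ X and check whether π^{-1}(V) ∈ τ. V is open in τ_Q iff π^{-1}(V) ∈ τ.
  V = {}: π^{-1}(V) = ∅ ∈ τ ✓.
  V = {[53]}: π^{-1}(V) = {53} ∈ τ ✓.
  V = {[54]}: π^{-1}(V) = {54} ∉ τ ✗.
  V = {[53], [54]}: π^{-1}(V) = {53, 54} ∉ τ ✗.
  V = {[55=57]}: π^{-1}(V) = {55, 57} ∉ τ ✗.
  V = {[53], [55=57]}: π^{-1}(V) = {53, 55, 57} ∉ τ ✗.
  V = {[54], [55=57]}: π^{-1}(V) = {54, 55, 57} ∉ τ ✗.
  V = {[53], [54], [55=57]}: π^{-1}(V) = {53, 54, 55, 57} ∉ τ ✗.
  V = {[56]}: π^{-1}(V) = {56} ∈ τ ✓.
  V = {[53], [56]}: π^{-1}(V) = {53, 56} ∈ τ ✓.
  V = {[54], [56]}: π^{-1}(V) = {54, 56} ∈ τ ✓.
  V = {[53], [54], [56]}: π^{-1}(V) = {53, 54, 56} ∈ τ ✓.
  V = {[55=57], [56]}: π^{-1}(V) = {55, 56, 57} ∉ τ ✗.
  V = {[53], [55=57], [56]}: π^{-1}(V) = {53, 55, 56, 57} ∉ τ ✗.
  V = {[54], [55=57], [56]}: π^{-1}(V) = {54, 55, 56, 57} ∉ τ ✗.
  V = {[53], [54], [55=57], [56]}: π^{-1}(V) = {53, 54, 55, 56, 57} ∈ τ ✓.
Open sets in the quotient: τ_Q = {{}, {[53]}, {[56]}, {[53], [56]}, {[54], [56]}, {[53], [54], [56]}, {[53], [54], [55=57], [56]}} (7 elements).


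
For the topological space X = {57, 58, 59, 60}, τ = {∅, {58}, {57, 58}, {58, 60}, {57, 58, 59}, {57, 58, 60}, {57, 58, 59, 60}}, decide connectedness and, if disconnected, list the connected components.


(X, τ) is connected.

Find clopen sets (U ∈ τ with X ∖ U ∈ τ):
  U = ∅, X ∖ U = {57, 58, 59, 60} — both open, so U is clopen.
  U = {57, 58, 59, 60}, X ∖ U = ∅ — both open, so U is clopen.
Only trivial clopens (∅ and X) exist, so (X, τ) is connected.
Compute connected components by grouping points that agree on all clopens:
  component: {57, 58, 59, 60}


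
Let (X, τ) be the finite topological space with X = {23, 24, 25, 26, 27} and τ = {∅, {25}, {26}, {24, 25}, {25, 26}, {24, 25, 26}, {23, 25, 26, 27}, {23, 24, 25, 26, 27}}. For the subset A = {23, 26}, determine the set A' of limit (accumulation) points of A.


A' = {23, 27}

For each x ∈ X, list the open sets U ∈ τ with x ∈ U, then check whether U ∩ (A ∖ {x}) ≠ ∅ for every such U.
  x = 23: opens ∋ x are {23, 25, 26, 27}, {23, 24, 25, 26, 27}; each meets A ∖ {23}, so x IS a limit point.
  x = 24: open {24, 25} ∋ x has {24, 25} ∩ (A ∖ {24}) = ∅, so x is NOT a limit point.
  x = 25: open {25} ∋ x has {25} ∩ (A ∖ {25}) = ∅, so x is NOT a limit point.
  x = 26: open {26} ∋ x has {26} ∩ (A ∖ {26}) = ∅, so x is NOT a limit point.
  x = 27: opens ∋ x are {23, 25, 26, 27}, {23, 24, 25, 26, 27}; each meets A ∖ {27}, so x IS a limit point.
Collecting: A' = {23, 27}.


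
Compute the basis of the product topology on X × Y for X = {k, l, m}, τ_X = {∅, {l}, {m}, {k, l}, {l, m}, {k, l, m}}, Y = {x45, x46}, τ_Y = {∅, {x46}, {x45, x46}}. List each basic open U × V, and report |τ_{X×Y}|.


Basis B = {∅ × ∅, {l} × {x46}, {m} × {x46}, {k, l} × {x46}, {l} × {x45, x46}, {l, m} × {x46}, {m} × {x45, x46}, {k, l, m} × {x46}, {k, l} × {x45, x46}, {l, m} × {x45, x46}, {k, l, m} × {x45, x46}}; |τ_{X×Y}| = 18.

Enumerate products U × V with U ∈ τ_X, V ∈ τ_Y (deduplicated):
  ∅ × ∅ = {} (∅)
  {l} × {x46} = {(l,x46)}
  {m} × {x46} = {(m,x46)}
  {k, l} × {x46} = {(k,x46), (l,x46)}
  {l} × {x45, x46} = {(l,x45), (l,x46)}
  {l, m} × {x46} = {(l,x46), (m,x46)}
  {m} × {x45, x46} = {(m,x45), (m,x46)}
  {k, l, m} × {x46} = {(k,x46), (l,x46), (m,x46)}
  {k, l} × {x45, x46} = {(k,x45), (k,x46), (l,x45), (l,x46)}
  {l, m} × {x45, x46} = {(l,x45), (l,x46), (m,x45), (m,x46)}
  {k, l, m} × {x45, x46} = {(k,x45), (k,x46), (l,x45), (l,x46), (m,x45), (m,x46)}
These 11 distinct sets form the basis B.
Close under arbitrary unions to get τ_{X×Y}; counting gives |τ_{X×Y}| = 18.
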